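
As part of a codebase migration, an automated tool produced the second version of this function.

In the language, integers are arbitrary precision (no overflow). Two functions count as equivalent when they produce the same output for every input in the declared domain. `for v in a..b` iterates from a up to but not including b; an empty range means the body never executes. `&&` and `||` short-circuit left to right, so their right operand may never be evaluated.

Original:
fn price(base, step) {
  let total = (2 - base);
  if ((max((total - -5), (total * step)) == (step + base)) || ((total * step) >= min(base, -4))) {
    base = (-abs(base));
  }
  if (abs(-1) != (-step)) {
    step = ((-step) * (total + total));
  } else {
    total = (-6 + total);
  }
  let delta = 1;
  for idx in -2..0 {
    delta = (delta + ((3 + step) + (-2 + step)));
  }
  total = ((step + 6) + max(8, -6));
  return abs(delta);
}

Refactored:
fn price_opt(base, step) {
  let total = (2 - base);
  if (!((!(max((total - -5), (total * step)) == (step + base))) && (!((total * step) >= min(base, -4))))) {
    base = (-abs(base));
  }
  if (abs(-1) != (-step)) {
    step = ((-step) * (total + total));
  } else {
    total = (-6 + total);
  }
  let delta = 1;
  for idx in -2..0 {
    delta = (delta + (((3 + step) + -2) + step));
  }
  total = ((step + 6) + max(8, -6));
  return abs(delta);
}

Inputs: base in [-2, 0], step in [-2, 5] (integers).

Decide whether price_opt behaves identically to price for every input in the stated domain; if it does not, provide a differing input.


Comparing the listings, the differences include: boolean connective usage differs.
Tracing base=-1, step=-2: price: total = 3; ((max((total - -5), (total * step)) == (step + base)) || ((total * step) >= min(base, -4))) -> false; (abs(-1) != (-step)) -> true; step = 12; delta = 1; [idx=-2]; delta = 26; [idx=-1]; delta = 51; total = 26; return 51 | price_opt: total = 3; (!((!(max((total - -5), (total * step)) == (step + base))) && (!((total * step) >= min(base, -4))))) -> false; (abs(-1) != (-step)) -> true; step = 12; delta = 1; [idx=-2]; delta = 26; [idx=-1]; delta = 51; total = 26; return 51 — matching result 51.
Sweeping the whole domain (24 inputs) finds no disagreement.
verdict: equivalent


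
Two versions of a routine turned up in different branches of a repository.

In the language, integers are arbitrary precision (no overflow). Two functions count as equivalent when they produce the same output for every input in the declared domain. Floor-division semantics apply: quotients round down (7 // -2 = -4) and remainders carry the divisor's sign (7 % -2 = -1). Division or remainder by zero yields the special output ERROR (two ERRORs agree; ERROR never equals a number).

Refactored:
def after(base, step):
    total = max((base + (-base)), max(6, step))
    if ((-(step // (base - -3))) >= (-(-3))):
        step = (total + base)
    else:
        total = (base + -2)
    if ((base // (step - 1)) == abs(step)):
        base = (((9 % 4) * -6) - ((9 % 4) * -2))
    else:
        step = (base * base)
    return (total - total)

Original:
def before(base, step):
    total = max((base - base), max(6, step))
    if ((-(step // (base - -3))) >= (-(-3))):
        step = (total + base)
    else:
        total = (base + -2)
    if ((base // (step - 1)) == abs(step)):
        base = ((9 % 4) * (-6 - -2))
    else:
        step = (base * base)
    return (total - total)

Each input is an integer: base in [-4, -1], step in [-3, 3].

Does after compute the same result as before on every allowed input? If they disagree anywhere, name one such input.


Behavior is preserved: although constant usage differs, plus arithmetic usage differs, the outputs never diverge.
One worked example (base=-2, step=2) — before: total becomes 6; next ((-(step // (base - -3))) >= (-(-3))) evaluates to false; next total becomes -4; next ((base // (step - 1)) == abs(step)) evaluates to false; next step becomes 4; next final value 0; after: total becomes 6; next ((-(step // (base - -3))) >= (-(-3))) evaluates to false; next total becomes -4; next ((base // (step - 1)) == abs(step)) evaluates to false; next step becomes 4; next final value 0; agreement on 0.
Checked all 28 inputs in the declared domain: the outputs agree on every one.
verdict: equivalent


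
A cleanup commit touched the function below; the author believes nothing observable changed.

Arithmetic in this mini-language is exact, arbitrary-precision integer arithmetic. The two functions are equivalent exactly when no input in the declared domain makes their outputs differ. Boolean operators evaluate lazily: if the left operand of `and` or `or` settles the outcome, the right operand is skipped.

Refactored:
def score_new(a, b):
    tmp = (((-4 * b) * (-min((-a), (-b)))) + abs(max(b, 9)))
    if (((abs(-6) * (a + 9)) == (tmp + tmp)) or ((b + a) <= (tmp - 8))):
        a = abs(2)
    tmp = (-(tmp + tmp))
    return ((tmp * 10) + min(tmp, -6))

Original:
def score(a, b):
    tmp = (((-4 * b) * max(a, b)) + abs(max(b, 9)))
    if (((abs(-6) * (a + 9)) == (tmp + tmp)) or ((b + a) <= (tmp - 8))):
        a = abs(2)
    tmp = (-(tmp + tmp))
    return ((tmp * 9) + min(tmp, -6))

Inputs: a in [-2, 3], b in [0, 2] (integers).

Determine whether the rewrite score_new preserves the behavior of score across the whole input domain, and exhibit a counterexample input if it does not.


Take a=-2, b=0.
score: tmp=9, then (((abs(-6) * (a + 9)) == (tmp + tmp)) or ((b + a) <= (tmp - 8))) is true, then a=2, then tmp=-18, then returns -180
score_new: tmp=9, then (((abs(-6) * (a + 9)) == (tmp + tmp)) or ((b + a) <= (tmp - 8))) is true, then a=2, then tmp=-18, then returns -198
-180 against -198: the behavior changed.
verdict: not equivalent; witness: a=-2, b=0


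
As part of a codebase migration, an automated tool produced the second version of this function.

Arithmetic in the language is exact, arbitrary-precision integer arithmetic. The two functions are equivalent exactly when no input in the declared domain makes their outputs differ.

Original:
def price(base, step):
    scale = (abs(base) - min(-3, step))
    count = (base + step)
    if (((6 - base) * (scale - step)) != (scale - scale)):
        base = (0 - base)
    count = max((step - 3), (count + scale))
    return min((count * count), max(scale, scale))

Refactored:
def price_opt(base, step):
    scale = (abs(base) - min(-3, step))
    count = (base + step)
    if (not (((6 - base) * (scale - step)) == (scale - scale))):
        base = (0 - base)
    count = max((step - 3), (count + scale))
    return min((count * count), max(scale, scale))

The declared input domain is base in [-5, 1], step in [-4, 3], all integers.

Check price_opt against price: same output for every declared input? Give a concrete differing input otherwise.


Equivalent — the differences include comparison usage differs, plus boolean connective usage differs, yet no declared input distinguishes the two.
One worked example (base=-3, step=-4) — price: scale=7, then count=-7, then (((6 - base) * (scale - step)) != (scale - scale)) is true, then base=3, then count=0, then returns 0; price_opt: scale=7, then count=-7, then (not (((6 - base) * (scale - step)) == (scale - scale))) is true, then base=3, then count=0, then returns 0; agreement on 0.
Sweeping the whole domain (56 inputs) finds no disagreement.
verdict: equivalent


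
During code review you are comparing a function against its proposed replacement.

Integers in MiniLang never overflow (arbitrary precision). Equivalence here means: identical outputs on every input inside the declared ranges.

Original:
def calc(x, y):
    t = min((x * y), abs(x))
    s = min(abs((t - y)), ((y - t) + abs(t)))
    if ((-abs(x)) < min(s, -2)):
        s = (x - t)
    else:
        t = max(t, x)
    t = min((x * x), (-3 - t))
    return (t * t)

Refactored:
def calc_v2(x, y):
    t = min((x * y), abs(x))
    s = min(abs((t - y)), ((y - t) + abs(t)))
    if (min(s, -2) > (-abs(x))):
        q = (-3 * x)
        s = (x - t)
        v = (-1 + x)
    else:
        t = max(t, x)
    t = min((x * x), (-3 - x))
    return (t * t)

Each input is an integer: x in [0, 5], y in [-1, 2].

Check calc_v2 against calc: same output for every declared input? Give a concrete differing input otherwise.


These are not equivalent — on x=3, y=-1 the outputs split (0 vs 36).
calc: t=-3, then s=2, then ((-abs(x)) < min(s, -2)) is true, then s=6, then t=0, then returns 0
calc_v2: t=-3, then s=2, then (min(s, -2) > (-abs(x))) is true, then q=-9, then s=6, then v=2, then t=-6, then returns 36
verdict: not equivalent; witness: x=3, y=-1


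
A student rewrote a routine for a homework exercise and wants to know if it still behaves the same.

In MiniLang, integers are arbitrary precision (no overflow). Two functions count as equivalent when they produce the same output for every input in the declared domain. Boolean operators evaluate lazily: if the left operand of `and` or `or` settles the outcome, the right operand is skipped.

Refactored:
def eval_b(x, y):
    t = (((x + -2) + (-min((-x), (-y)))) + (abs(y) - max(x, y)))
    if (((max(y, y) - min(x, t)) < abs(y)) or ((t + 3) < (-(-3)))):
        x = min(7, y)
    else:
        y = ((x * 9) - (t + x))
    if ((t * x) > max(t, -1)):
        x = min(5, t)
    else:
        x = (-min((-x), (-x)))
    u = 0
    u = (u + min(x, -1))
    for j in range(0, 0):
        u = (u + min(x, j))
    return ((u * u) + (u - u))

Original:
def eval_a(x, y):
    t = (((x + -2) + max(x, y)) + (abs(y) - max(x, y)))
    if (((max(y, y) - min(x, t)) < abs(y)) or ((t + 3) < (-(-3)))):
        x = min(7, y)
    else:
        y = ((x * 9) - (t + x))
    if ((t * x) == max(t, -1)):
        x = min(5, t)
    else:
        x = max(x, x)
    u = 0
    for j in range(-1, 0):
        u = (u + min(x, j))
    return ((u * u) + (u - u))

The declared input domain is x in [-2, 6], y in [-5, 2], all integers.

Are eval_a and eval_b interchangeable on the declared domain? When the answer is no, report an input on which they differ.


There is a counterexample at x=-2, y=-4: 1 on one side, 16 on the other.
eval_a: t becomes 0; next (((max(y, y) - min(x, t)) < abs(y)) or ((t + 3) < (-(-3)))) evaluates to true; next x becomes -4; next ((t * x) == max(t, -1)) evaluates to true; next x becomes 0; next u becomes 0; next at j=-1:; next u becomes -1; next final value 1
eval_b: t becomes 0; next (((max(y, y) - min(x, t)) < abs(y)) or ((t + 3) < (-(-3)))) evaluates to true; next x becomes -4; next ((t * x) > max(t, -1)) evaluates to false; next x becomes -4; next u becomes 0; next u becomes -4; next j never enters its loop body; next final value 16
verdict: not equivalent; witness: x=-2, y=-4


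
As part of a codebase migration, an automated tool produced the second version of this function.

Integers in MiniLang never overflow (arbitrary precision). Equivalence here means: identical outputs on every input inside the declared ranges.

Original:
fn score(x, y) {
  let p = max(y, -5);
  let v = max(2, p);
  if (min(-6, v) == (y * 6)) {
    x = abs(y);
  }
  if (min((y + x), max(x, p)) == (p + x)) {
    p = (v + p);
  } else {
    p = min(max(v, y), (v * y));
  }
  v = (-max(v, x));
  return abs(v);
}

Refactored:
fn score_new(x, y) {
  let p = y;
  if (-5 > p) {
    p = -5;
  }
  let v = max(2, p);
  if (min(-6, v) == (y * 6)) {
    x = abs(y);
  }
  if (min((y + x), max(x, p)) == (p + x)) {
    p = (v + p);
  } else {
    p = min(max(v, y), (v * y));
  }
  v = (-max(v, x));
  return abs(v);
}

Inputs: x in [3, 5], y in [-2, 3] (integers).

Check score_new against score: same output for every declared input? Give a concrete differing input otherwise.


This is a faithful refactor — constant usage differs, plus comparison usage differs, plus min/max/abs usage differs, plus branching structure differs, plus statement counts differ, but the computed results match everywhere.
As a probe, take x=3, y=-2: score runs p=-2, then v=2, then (min(-6, v) == (y * 6)) is false, then (min((y + x), max(x, p)) == (p + x)) is true, then p=0, then v=-3, then returns 3; score_new runs p=-2, then (-5 > p) is false, then v=2, then (min(-6, v) == (y * 6)) is false, then (min((y + x), max(x, p)) == (p + x)) is true, then p=0, then v=-3, then returns 3; both end at 3.
Across all 18 domain points the two functions coincide.
verdict: equivalent


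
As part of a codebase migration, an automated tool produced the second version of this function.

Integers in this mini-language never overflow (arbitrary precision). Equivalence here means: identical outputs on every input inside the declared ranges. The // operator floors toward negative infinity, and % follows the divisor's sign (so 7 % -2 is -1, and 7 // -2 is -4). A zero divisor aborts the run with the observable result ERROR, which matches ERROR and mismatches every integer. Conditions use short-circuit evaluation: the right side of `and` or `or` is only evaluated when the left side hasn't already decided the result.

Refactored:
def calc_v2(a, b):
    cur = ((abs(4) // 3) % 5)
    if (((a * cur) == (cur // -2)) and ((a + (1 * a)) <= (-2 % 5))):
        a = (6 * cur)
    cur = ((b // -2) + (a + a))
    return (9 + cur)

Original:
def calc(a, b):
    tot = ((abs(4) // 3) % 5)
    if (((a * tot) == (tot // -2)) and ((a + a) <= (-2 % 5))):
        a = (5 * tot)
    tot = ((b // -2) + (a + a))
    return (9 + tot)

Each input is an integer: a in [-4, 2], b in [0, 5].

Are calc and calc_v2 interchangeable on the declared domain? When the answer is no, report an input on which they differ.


There is a counterexample at a=-1, b=0: 19 on one side, 21 on the other.
calc: tot=1, then (((a * tot) == (tot // -2)) and ((a + a) <= (-2 % 5))) is true, then a=5, then tot=10, then returns 19
calc_v2: cur=1, then (((a * cur) == (cur // -2)) and ((a + (1 * a)) <= (-2 % 5))) is true, then a=6, then cur=12, then returns 21
verdict: not equivalent; witness: a=-1, b=0


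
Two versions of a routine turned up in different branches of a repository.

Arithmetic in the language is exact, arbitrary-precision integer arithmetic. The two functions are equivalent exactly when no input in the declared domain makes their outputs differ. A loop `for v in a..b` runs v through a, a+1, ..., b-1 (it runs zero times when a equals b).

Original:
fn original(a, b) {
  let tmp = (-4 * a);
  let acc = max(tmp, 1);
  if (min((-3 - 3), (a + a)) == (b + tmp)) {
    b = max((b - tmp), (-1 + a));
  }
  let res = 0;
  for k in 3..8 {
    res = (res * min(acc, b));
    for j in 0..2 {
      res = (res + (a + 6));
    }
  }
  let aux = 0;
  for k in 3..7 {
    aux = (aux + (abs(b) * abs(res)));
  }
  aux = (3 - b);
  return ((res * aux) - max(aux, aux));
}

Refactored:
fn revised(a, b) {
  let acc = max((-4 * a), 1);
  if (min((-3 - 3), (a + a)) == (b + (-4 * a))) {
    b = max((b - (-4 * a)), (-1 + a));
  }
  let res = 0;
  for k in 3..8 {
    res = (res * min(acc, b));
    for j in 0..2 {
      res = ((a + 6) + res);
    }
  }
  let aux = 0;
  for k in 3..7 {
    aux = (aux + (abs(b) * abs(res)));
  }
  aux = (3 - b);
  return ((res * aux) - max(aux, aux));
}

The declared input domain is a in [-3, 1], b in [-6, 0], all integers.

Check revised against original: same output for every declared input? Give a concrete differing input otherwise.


Equivalent — the differences include statement counts differ, arithmetic usage differs, constant usage differs, local variable names differ, yet no declared input distinguishes the two.
As a probe, take a=-2, b=-3: original runs tmp := 8 | acc := 8 | (min((-3 - 3), (a + a)) == (b + tmp)): false | res := 0 | iter k=3: | res := 0 | iter j=0: | res := 4 | iter j=1: | res := 8 | iter k=4: | res := -24 | iter j=0: | res := -20 | iter j=1: | res := -16 | iter k=5: | res := 48 | iter j=0: | res := 52 | iter j=1: | res := 56 | iter k=6: | res := -168 | iter j=0: | res := -164 | iter j=1: | res := -160 | iter k=7: | res := 480 | iter j=0: | res := 484 | iter j=1: | res := 488 | aux := 0 | iter k=3: | aux := 1464 | iter k=4: | aux := 2928 | iter k=5: | aux := 4392 | iter k=6: | aux := 5856 | aux := 6 | result 2922; revised runs acc := 8 | (min((-3 - 3), (a + a)) == (b + (-4 * a))): false | res := 0 | iter k=3: | res := 0 | iter j=0: | res := 4 | iter j=1: | res := 8 | iter k=4: | res := -24 | iter j=0: | res := -20 | iter j=1: | res := -16 | iter k=5: | res := 48 | iter j=0: | res := 52 | iter j=1: | res := 56 | iter k=6: | res := -168 | iter j=0: | res := -164 | iter j=1: | res := -160 | iter k=7: | res := 480 | iter j=0: | res := 484 | iter j=1: | res := 488 | aux := 0 | iter k=3: | aux := 1464 | iter k=4: | aux := 2928 | iter k=5: | aux := 4392 | iter k=6: | aux := 5856 | aux := 6 | result 2922; both end at 2922.
Checked all 35 inputs in the declared domain: the outputs agree on every one.
verdict: equivalent


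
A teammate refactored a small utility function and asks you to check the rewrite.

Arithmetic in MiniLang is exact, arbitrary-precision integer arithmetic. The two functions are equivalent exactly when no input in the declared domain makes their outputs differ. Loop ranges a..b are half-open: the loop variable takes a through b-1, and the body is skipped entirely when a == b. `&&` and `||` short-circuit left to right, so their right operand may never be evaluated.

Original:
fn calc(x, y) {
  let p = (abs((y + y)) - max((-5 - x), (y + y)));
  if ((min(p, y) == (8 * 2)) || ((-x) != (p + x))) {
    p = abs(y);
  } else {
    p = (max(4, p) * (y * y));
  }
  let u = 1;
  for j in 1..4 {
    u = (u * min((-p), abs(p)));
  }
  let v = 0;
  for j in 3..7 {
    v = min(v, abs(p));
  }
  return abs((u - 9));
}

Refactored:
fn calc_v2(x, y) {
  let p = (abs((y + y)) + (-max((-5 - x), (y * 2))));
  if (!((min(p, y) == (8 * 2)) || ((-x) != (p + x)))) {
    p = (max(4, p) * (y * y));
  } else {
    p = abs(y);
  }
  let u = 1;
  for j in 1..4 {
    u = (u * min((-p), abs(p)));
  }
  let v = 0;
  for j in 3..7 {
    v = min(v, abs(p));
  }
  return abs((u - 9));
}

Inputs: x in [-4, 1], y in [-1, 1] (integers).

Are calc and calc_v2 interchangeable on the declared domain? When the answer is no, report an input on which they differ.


Comparing the listings, the differences include: boolean connective usage differs; also arithmetic usage differs; also constant usage differs.
One worked example (x=0, y=-1) — calc: p := 4 | ((min(p, y) == (8 * 2)) || ((-x) != (p + x))): true | p := 1 | u := 1 | iter j=1: | u := -1 | iter j=2: | u := 1 | iter j=3: | u := -1 | v := 0 | iter j=3: | v := 0 | iter j=4: | v := 0 | iter j=5: | v := 0 | iter j=6: | v := 0 | result 10; calc_v2: p := 4 | (!((min(p, y) == (8 * 2)) || ((-x) != (p + x)))): false | p := 1 | u := 1 | iter j=1: | u := -1 | iter j=2: | u := 1 | iter j=3: | u := -1 | v := 0 | iter j=3: | v := 0 | iter j=4: | v := 0 | iter j=5: | v := 0 | iter j=6: | v := 0 | result 10; agreement on 10.
An exhaustive pass over the 18 declared inputs shows identical outputs.
verdict: equivalent


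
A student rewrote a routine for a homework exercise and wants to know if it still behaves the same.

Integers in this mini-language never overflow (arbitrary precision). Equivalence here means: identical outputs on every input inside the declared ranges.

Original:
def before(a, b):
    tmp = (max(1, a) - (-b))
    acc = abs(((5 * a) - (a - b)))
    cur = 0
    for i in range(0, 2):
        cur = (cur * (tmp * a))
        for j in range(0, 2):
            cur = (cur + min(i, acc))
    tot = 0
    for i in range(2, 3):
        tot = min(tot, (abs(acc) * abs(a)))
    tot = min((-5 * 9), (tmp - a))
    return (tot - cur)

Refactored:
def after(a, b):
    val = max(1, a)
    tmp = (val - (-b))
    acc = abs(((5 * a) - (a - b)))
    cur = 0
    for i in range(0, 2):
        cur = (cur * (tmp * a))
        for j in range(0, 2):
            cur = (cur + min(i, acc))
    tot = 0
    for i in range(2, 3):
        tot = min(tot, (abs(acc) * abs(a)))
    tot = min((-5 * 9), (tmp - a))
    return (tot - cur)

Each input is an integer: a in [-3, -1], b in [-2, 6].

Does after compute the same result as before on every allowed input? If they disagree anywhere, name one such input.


The two versions differ — the changes include statement counts differ, plus local variable names differ.
One worked example (a=-3, b=1) — before: tmp := 2 | acc := 11 | cur := 0 | iter i=0: | cur := 0 | iter j=0: | cur := 0 | iter j=1: | cur := 0 | iter i=1: | cur := 0 | iter j=0: | cur := 1 | iter j=1: | cur := 2 | tot := 0 | iter i=2: | tot := 0 | tot := -45 | result -47; after: val := 1 | tmp := 2 | acc := 11 | cur := 0 | iter i=0: | cur := 0 | iter j=0: | cur := 0 | iter j=1: | cur := 0 | iter i=1: | cur := 0 | iter j=0: | cur := 1 | iter j=1: | cur := 2 | tot := 0 | iter i=2: | tot := 0 | tot := -45 | result -47; agreement on -47.
Sweeping the whole domain (27 inputs) finds no disagreement.
verdict: equivalent


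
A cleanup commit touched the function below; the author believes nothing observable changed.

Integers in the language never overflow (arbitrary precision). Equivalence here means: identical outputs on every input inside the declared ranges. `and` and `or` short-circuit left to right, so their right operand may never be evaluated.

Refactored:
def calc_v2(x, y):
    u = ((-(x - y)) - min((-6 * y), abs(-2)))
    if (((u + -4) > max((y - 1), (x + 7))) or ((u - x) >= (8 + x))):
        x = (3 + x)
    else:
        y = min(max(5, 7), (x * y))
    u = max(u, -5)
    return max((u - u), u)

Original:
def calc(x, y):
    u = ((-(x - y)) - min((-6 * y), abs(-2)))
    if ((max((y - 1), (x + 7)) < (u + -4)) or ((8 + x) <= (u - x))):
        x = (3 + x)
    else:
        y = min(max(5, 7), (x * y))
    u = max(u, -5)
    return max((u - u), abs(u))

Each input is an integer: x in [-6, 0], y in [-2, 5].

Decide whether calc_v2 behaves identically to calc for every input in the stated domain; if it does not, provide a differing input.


Run the pair on x=-3, y=-2.
calc: u := -1 | ((max((y - 1), (x + 7)) < (u + -4)) or ((8 + x) <= (u - x))): false | y := 6 | u := -1 | result 1
calc_v2: u := -1 | (((u + -4) > max((y - 1), (x + 7))) or ((u - x) >= (8 + x))): false | y := 6 | u := -1 | result 0
1 != 0, so the rewrite changes behavior.
verdict: not equivalent; witness: x=-3, y=-2


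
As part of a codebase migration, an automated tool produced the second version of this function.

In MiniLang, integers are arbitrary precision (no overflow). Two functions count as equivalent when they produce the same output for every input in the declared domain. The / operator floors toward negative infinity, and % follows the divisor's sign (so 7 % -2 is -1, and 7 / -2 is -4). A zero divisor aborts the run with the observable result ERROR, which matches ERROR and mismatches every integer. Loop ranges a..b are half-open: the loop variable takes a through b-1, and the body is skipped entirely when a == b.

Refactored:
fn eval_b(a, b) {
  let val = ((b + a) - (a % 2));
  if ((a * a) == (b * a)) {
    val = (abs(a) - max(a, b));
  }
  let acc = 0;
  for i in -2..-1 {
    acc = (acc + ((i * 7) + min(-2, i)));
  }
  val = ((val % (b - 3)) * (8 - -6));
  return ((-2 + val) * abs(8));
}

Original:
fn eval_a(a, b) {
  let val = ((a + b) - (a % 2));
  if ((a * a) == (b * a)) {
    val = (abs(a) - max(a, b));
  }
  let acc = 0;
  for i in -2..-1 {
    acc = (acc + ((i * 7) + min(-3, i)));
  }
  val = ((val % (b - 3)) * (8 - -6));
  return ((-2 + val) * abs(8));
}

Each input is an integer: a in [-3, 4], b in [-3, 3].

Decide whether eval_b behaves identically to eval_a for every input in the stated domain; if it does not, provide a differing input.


The edit looks behavioral (`-3` became `-2`), but over these ranges it never changes the outcome; all 56 inputs agree.
verdict: equivalent


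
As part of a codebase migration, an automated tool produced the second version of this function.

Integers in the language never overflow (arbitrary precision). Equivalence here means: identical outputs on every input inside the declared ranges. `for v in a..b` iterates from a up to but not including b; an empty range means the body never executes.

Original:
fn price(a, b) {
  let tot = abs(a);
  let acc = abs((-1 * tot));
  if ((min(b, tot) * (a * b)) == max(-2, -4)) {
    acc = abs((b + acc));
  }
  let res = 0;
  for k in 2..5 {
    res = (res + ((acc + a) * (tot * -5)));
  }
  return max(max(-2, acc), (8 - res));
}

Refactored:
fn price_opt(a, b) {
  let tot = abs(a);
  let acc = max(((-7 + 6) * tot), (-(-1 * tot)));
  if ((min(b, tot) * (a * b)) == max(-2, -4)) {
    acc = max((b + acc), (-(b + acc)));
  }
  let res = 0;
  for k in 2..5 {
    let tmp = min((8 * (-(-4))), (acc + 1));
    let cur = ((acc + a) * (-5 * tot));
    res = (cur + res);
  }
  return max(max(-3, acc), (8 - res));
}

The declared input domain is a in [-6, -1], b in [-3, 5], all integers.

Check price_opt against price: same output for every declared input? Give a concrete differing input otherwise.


Equivalent. Although `-2` became `-3`, no input in the stated domain can expose it.
An exhaustive pass over the 54 declared inputs shows identical outputs.
As a probe, take a=-3, b=1: price runs tot := 3 | acc := 3 | ((min(b, tot) * (a * b)) == max(-2, -4)): false | res := 0 | iter k=2: | res := 0 | iter k=3: | res := 0 | iter k=4: | res := 0 | result 8; price_opt runs tot := 3 | acc := 3 | ((min(b, tot) * (a * b)) == max(-2, -4)): false | res := 0 | iter k=2: | tmp := 4 | cur := 0 | res := 0 | iter k=3: | tmp := 4 | cur := 0 | res := 0 | iter k=4: | tmp := 4 | cur := 0 | res := 0 | result 8; both end at 8.
verdict: equivalent


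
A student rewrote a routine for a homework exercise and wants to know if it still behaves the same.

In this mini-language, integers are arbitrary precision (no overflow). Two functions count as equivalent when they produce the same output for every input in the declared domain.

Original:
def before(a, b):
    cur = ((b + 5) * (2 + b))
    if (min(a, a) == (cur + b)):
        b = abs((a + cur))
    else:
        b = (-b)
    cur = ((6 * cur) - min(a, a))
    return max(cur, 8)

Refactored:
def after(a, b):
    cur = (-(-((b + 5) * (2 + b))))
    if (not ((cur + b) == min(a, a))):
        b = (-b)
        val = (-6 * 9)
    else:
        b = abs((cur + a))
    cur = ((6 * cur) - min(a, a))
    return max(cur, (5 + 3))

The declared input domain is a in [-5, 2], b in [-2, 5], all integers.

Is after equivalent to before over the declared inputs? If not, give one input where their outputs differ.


The two versions differ — the changes include local variable names differ; statement counts differ; arithmetic usage differs; constant usage differs; boolean connective usage differs.
One worked example (a=-3, b=2) — before: cur := 28 | (min(a, a) == (cur + b)): false | b := -2 | cur := 171 | result 171; after: cur := 28 | (not ((cur + b) == min(a, a))): true | b := -2 | val := -54 | cur := 171 | result 171; agreement on 171.
Checked all 64 inputs in the declared domain: the outputs agree on every one.
verdict: equivalent


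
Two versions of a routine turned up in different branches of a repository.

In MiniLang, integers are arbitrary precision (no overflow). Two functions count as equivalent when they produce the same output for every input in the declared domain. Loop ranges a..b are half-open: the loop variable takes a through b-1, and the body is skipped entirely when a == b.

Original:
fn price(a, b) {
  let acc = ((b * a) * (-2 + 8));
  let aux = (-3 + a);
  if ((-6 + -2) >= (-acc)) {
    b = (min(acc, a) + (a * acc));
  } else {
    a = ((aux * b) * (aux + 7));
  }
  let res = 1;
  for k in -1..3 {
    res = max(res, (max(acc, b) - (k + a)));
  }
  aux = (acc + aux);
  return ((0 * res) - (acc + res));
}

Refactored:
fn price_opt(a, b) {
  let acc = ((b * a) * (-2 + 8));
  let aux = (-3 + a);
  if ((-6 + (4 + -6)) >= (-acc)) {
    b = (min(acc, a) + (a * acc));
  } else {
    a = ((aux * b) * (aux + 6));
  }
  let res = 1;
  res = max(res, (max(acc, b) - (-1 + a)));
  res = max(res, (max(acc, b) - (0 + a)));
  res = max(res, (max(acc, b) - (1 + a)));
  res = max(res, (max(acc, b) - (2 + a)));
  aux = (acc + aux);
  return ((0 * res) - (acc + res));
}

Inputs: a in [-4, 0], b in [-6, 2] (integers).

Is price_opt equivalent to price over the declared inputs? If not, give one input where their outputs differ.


Run the pair on a=-4, b=1.
price: acc := -24 | aux := -7 | ((-6 + -2) >= (-acc)): false | a := 0 | res := 1 | iter k=-1: | res := 2 | iter k=0: | res := 2 | iter k=1: | res := 2 | iter k=2: | res := 2 | aux := -31 | result 22
price_opt: acc := -24 | aux := -7 | ((-6 + (4 + -6)) >= (-acc)): false | a := 7 | res := 1 | res := 1 | res := 1 | res := 1 | res := 1 | aux := -31 | result 23
22 against 23: the behavior changed.
verdict: not equivalent; witness: a=-4, b=1


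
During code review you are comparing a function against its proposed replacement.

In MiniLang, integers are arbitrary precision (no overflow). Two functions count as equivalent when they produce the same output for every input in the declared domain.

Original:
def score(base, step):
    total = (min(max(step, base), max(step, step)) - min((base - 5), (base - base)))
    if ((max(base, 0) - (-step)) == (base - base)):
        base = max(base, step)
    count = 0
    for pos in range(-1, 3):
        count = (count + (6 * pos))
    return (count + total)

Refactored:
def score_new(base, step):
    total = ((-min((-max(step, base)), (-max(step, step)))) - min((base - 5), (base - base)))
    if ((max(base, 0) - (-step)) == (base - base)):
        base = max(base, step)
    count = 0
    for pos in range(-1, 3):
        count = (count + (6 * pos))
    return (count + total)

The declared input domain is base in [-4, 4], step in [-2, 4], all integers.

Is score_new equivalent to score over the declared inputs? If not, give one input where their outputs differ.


Take base=-1, step=-2.
score: total = 4; ((max(base, 0) - (-step)) == (base - base)) -> false; count = 0; [pos=-1]; count = -6; [pos=0]; count = -6; [pos=1]; count = 0; [pos=2]; count = 12; return 16
score_new: total = 5; ((max(base, 0) - (-step)) == (base - base)) -> false; count = 0; [pos=-1]; count = -6; [pos=0]; count = -6; [pos=1]; count = 0; [pos=2]; count = 12; return 17
16 and 17 differ, so these are not the same function on this domain.
verdict: not equivalent; witness: base=-1, step=-2


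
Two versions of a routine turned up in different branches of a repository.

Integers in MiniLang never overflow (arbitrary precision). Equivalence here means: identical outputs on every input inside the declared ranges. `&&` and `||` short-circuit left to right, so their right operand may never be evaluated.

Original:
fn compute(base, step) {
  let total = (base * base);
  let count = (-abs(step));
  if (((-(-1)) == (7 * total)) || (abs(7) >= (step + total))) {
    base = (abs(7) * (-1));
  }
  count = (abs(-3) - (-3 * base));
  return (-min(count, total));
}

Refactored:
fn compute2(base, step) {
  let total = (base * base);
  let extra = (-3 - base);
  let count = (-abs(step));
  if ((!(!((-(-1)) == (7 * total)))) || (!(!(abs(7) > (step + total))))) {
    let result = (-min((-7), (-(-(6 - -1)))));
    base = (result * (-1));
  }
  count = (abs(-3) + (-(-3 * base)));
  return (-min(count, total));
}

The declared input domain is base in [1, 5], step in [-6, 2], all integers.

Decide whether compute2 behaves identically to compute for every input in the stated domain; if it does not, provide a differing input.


On input base=3, step=-2, compute returns 18 while compute2 returns -9.
verdict: not equivalent; witness: base=3, step=-2


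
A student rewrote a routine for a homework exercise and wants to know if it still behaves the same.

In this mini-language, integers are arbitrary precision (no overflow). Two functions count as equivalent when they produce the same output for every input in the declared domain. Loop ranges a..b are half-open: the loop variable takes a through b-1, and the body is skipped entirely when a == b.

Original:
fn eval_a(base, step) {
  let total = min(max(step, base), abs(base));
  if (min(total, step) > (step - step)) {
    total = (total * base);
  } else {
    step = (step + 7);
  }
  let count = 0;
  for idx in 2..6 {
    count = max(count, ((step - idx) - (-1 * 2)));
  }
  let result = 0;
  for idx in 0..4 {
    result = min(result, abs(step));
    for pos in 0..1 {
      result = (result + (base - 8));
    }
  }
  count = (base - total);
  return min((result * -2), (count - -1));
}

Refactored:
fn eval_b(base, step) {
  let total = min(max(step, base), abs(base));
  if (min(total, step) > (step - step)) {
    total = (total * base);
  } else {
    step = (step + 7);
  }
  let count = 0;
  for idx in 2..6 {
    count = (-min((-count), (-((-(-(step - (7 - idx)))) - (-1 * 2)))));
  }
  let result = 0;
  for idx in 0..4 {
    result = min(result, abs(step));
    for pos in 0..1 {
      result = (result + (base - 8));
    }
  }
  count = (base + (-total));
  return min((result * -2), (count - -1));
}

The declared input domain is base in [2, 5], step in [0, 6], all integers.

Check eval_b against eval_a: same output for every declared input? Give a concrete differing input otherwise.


The two are interchangeable: arithmetic usage differs; also constant usage differs; also min/max/abs usage differs, and every declared input agrees.
As a probe, take base=4, step=5: eval_a runs total := 4 | (min(total, step) > (step - step)): true | total := 16 | count := 0 | iter idx=2: | count := 5 | iter idx=3: | count := 5 | iter idx=4: | count := 5 | iter idx=5: | count := 5 | result := 0 | iter idx=0: | result := 0 | iter pos=0: | result := -4 | iter idx=1: | result := -4 | iter pos=0: | result := -8 | iter idx=2: | result := -8 | iter pos=0: | result := -12 | iter idx=3: | result := -12 | iter pos=0: | result := -16 | count := -12 | result -11; eval_b runs total := 4 | (min(total, step) > (step - step)): true | total := 16 | count := 0 | iter idx=2: | count := 2 | iter idx=3: | count := 3 | iter idx=4: | count := 4 | iter idx=5: | count := 5 | result := 0 | iter idx=0: | result := 0 | iter pos=0: | result := -4 | iter idx=1: | result := -4 | iter pos=0: | result := -8 | iter idx=2: | result := -8 | iter pos=0: | result := -12 | iter idx=3: | result := -12 | iter pos=0: | result := -16 | count := -12 | result -11; both end at -11.
Checked all 28 inputs in the declared domain: the outputs agree on every one.
verdict: equivalent


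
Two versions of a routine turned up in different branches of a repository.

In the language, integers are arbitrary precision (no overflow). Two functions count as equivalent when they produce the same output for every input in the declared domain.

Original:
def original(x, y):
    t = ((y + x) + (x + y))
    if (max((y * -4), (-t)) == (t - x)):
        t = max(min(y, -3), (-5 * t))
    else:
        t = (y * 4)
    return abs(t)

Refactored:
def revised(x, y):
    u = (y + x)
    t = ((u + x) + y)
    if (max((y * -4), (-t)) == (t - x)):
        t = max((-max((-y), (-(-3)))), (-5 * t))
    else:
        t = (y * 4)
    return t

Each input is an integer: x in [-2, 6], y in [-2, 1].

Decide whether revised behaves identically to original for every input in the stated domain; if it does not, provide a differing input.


Try x=-2, y=-2.
original: t := -8 | (max((y * -4), (-t)) == (t - x)): false | t := -8 | result 8
revised: u := -4 | t := -8 | (max((y * -4), (-t)) == (t - x)): false | t := -8 | result -8
8 against -8: the behavior changed.
verdict: not equivalent; witness: x=-2, y=-2


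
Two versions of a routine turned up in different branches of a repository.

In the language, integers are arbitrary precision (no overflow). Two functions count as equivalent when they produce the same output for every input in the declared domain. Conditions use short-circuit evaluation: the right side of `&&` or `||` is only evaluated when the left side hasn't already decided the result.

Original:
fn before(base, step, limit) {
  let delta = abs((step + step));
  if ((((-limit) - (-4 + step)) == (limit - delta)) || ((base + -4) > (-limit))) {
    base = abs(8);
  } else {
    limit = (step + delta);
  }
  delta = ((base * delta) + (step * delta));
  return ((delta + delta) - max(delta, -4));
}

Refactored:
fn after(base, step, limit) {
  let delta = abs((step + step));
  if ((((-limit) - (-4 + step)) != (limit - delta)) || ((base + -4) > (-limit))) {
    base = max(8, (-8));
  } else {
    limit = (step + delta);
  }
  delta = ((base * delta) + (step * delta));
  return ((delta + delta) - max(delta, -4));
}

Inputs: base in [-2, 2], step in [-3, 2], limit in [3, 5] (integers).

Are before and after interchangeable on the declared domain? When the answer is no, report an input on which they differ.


There is a counterexample at base=-2, step=-3, limit=3: -56 on one side, 30 on the other.
before: delta := 6 | ((((-limit) - (-4 + step)) == (limit - delta)) || ((base + -4) > (-limit))): false | limit := 3 | delta := -30 | result -56
after: delta := 6 | ((((-limit) - (-4 + step)) != (limit - delta)) || ((base + -4) > (-limit))): true | base := 8 | delta := 30 | result 30
verdict: not equivalent; witness: base=-2, step=-3, limit=3


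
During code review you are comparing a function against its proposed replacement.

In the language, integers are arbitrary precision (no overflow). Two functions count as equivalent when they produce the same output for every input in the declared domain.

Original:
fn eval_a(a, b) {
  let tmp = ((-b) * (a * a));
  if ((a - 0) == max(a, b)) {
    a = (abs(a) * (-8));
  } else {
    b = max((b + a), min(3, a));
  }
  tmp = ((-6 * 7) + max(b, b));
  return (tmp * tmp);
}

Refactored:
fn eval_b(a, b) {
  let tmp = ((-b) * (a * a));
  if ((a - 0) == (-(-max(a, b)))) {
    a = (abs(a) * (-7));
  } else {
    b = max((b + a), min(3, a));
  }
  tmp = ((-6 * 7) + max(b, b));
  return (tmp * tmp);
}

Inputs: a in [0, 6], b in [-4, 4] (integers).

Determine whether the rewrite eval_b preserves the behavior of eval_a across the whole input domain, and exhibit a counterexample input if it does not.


Equivalent. The one real change (`8` became `7`) has no effect anywhere in the declared ranges.
Across all 63 domain points the two functions coincide.
Spot check at a=1, b=4 — eval_a: tmp = -4; ((a - 0) == max(a, b)) -> false; b = 5; tmp = -37; return 1369. eval_b: tmp = -4; ((a - 0) == (-(-max(a, b)))) -> false; b = 5; tmp = -37; return 1369. Both give 1369.
verdict: equivalent


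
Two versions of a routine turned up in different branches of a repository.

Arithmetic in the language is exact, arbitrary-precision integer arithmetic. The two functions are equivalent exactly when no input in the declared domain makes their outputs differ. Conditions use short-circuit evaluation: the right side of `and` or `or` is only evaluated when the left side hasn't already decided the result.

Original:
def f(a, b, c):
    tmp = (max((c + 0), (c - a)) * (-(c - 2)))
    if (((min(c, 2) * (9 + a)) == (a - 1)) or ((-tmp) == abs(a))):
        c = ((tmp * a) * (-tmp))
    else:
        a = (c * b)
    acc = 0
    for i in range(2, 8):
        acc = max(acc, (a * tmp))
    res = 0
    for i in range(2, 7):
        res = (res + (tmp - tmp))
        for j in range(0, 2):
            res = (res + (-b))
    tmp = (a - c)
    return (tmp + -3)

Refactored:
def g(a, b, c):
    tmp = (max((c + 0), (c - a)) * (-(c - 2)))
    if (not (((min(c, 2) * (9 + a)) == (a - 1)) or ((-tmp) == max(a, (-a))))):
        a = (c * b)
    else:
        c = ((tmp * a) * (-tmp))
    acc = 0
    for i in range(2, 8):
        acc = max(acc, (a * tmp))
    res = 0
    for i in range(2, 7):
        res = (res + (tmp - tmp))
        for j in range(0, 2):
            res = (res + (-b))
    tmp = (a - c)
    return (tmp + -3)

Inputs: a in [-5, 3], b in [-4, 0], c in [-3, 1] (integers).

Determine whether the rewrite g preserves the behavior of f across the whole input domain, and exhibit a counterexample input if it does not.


The two are interchangeable: boolean connective usage differs, plus min/max/abs usage differs, and every declared input agrees.
As a probe, take a=-4, b=-3, c=1: f runs tmp becomes 5; next (((min(c, 2) * (9 + a)) == (a - 1)) or ((-tmp) == abs(a))) evaluates to false; next a becomes -3; next acc becomes 0; next at i=2:; next acc becomes 0; next at i=3:; next acc becomes 0; next at i=4:; next acc becomes 0; next at i=5:; next acc becomes 0; next at i=6:; next acc becomes 0; next at i=7:; next acc becomes 0; next res becomes 0; next at i=2:; next res becomes 0; next at j=0:; next res becomes 3; next at j=1:; next res becomes 6; next at i=3:; next res becomes 6; next at j=0:; next res becomes 9; next at j=1:; next res becomes 12; next at i=4:; next res becomes 12; next at j=0:; next res becomes 15; next at j=1:; next res becomes 18; next at i=5:; next res becomes 18; next at j=0:; next res becomes 21; next at j=1:; next res becomes 24; next at i=6:; next res becomes 24; next at j=0:; next res becomes 27; next at j=1:; next res becomes 30; next tmp becomes -4; next final value -7; g runs tmp becomes 5; next (not (((min(c, 2) * (9 + a)) == (a - 1)) or ((-tmp) == max(a, (-a))))) evaluates to true; next a becomes -3; next acc becomes 0; next at i=2:; next acc becomes 0; next at i=3:; next acc becomes 0; next at i=4:; next acc becomes 0; next at i=5:; next acc becomes 0; next at i=6:; next acc becomes 0; next at i=7:; next acc becomes 0; next res becomes 0; next at i=2:; next res becomes 0; next at j=0:; next res becomes 3; next at j=1:; next res becomes 6; next at i=3:; next res becomes 6; next at j=0:; next res becomes 9; next at j=1:; next res becomes 12; next at i=4:; next res becomes 12; next at j=0:; next res becomes 15; next at j=1:; next res becomes 18; next at i=5:; next res becomes 18; next at j=0:; next res becomes 21; next at j=1:; next res becomes 24; next at i=6:; next res becomes 24; next at j=0:; next res becomes 27; next at j=1:; next res becomes 30; next tmp becomes -4; next final value -7; both end at -7.
Checked all 225 inputs in the declared domain: the outputs agree on every one.
verdict: equivalent
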